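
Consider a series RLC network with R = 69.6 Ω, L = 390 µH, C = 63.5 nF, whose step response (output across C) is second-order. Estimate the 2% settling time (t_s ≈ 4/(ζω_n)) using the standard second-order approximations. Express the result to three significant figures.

For a series RLC circuit (capacitor voltage as output), ω_n = 1/√(LC) = 1/√(390 µH · 63.5 nF) = 201000 rad/s.
ζ = (R/2)·√(C/L) = (69.6/2)·√(63.5 nF/390 µH) = 0.444.
t_s ≈ 4/(ζω_n) = 0.0000448 s.

t_s ≈ 0.0000448 s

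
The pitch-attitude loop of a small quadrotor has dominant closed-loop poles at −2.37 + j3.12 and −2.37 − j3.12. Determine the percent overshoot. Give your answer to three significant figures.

%OS ≈ 9.20%

The poles are at −σ ± jω_d with σ = 2.37 and ω_d = 3.12, so ω_n = √(σ²+ω_d²) = 3.92 rad/s and ζ = σ/ω_n = 0.605.
%OS = 100·exp(−πζ/√(1−ζ²)) = 9.20%.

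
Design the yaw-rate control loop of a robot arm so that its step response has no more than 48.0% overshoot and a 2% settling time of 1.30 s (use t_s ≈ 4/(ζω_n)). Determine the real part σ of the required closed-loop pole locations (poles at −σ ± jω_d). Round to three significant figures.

The settling-time spec alone fixes σ = ζω_n = 4/t_s = 4/1.30 = 3.08.
(Overshoot then fixes ζ = 0.228 and hence ω_d = σ·√(1−ζ²)/ζ = 13.2 rad/s.)

σ ≈ 3.08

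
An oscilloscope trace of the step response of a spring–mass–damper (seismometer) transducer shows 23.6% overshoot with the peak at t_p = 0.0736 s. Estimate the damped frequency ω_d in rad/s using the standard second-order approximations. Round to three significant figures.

t_p = π/ω_d, so ω_d = π/0.0736 = 42.7 rad/s.

ω_d ≈ 42.7 rad/s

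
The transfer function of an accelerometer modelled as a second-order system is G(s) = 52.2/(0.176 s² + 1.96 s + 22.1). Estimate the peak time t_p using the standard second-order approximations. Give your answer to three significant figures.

Dividing through by 0.176: denominator becomes s² + 11.14 s + 125.6.
So ω_n = √125.6 = 11.2 rad/s and ζ = 11.14/(2·11.2) = 0.497.
ω_d = 11.2·√(1 − 0.497²) = 9.72 rad/s. t_p = π/ω_d = 0.323 s.

t_p ≈ 0.323 s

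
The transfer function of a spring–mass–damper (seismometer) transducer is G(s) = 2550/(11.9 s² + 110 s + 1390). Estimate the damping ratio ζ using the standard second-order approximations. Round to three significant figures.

ζ ≈ 0.428

Dividing through by 11.9: denominator becomes s² + 9.244 s + 116.8.
So ω_n = √116.8 = 10.8 rad/s and ζ = 9.244/(2·10.8) = 0.428.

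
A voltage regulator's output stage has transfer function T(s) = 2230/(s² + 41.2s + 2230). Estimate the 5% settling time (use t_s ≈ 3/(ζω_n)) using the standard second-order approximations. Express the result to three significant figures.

Comparing the denominator to s² + 2ζω_n s + ω_n²: ω_n = √2230 = 47.2 rad/s, and 2ζω_n = 41.2 so ζ = 41.2/(2·47.2) = 0.436.
t_s ≈ 3/(ζω_n) = 3/(0.436·47.2) = 0.146 s.

t_s ≈ 0.146 s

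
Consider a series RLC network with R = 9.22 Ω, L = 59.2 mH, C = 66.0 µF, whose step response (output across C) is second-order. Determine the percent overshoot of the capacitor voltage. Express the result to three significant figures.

%OS ≈ 61.3%

For a series RLC circuit (capacitor voltage as output), ω_n = 1/√(LC) = 1/√(59.2 mH · 66.0 µF) = 506 rad/s.
ζ = (R/2)·√(C/L) = (9.22/2)·√(66.0 µF/59.2 mH) = 0.154.
Overshoot: exp(−π·0.154/√(1−0.154²)) = 0.613, i.e. 61.3%.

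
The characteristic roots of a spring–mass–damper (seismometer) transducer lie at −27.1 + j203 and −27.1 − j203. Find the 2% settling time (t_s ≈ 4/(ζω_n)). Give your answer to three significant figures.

For poles at −σ ± jω_d, ζω_n = σ = 27.1, so t_s ≈ 4/σ = 0.148 s.

t_s ≈ 0.148 s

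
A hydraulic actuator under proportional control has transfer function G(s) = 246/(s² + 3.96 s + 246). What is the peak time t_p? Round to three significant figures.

t_p ≈ 0.202 s

Comparing the denominator to s² + 2ζω_n s + ω_n²: ω_n = √246 = 15.7 rad/s, and 2ζω_n = 3.96 so ζ = 3.96/(2·15.7) = 0.126.
ω_d = 15.7·√(1 − 0.126²) = 15.6 rad/s. Then t_p = π/ω_d = 0.202 s.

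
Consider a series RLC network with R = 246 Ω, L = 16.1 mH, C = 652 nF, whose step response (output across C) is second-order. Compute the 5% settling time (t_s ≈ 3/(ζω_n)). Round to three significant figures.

For a series RLC circuit (capacitor voltage as output), ω_n = 1/√(LC) = 1/√(16.1 mH · 652 nF) = 9760 rad/s.
ζ = (R/2)·√(C/L) = (246/2)·√(652 nF/16.1 mH) = 0.783.
t_s ≈ 3/(ζω_n) = 0.000393 s.

t_s ≈ 0.000393 s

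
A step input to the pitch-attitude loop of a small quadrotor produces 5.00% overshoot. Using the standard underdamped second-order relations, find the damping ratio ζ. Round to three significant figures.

ζ ≈ 0.690

Inverting the overshoot relation: ζ = |ln 0.0500|/√(π² + ln²0.0500) = 0.690.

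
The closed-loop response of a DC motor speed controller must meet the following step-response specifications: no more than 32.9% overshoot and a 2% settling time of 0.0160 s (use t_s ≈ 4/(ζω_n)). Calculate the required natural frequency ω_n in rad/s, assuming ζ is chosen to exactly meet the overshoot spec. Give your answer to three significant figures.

Inverting the overshoot relation: ζ = |ln 0.329|/√(π² + ln²0.329) = 0.334.
From t_s ≈ 4/(ζω_n): ω_n = 4/(ζ·t_s) = 4/(0.334·0.0160) = 749 rad/s.

ω_n ≈ 749 rad/s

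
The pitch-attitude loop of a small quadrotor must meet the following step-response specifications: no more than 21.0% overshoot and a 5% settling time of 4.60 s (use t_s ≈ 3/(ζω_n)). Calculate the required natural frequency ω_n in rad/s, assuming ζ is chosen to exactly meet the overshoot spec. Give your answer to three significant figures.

ω_n ≈ 1.47 rad/s

Inverting the overshoot relation: ζ = |ln 0.210|/√(π² + ln²0.210) = 0.445.
Then ω_n = 3/(ζ t_s) = 3/(0.445 × 4.60) = 1.47 rad/s.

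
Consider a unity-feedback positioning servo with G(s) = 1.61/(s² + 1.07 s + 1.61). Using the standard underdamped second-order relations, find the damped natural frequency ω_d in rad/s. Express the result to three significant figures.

Matching coefficients with s² + 2ζω_n s + ω_n² gives ω_n² = 1.61 ⇒ ω_n = 1.27 rad/s, and ζ = 1.07/(2ω_n) = 0.422.
ω_d = ω_n√(1−ζ²) = 1.15 rad/s.

ω_d ≈ 1.15 rad/s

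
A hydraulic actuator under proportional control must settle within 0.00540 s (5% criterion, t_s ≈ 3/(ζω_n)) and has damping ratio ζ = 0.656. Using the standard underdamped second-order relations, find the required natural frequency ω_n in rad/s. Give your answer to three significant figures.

Rearranging t_s ≈ 3/(ζω_n) gives ω_n = 3/(ζ·t_s) = 3/(0.656 × 0.00540) = 847 rad/s.

ω_n ≈ 847 rad/s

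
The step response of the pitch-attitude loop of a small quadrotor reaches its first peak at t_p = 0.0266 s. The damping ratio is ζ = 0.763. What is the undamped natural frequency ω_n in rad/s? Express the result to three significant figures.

Peak time t_p = π/ω_d, so ω_d = π/t_p = π/0.0266 = 118 rad/s.
ω_n = ω_d/√(1−ζ²) = 118/√0.418 = 183 rad/s.

ω_n ≈ 183 rad/s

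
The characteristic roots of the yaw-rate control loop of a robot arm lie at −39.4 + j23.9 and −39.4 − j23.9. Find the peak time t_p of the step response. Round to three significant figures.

t_p ≈ 0.131 s

t_p = π/ω_d with ω_d = 23.9 (the imaginary part), so t_p = 0.131 s.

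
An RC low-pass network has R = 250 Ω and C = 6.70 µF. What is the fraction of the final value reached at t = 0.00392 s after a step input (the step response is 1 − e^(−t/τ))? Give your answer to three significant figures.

τ = RC = 250 × 6.70 µF = 0.00168 s.
y(t)/y_∞ = 1 − e^(−t/τ) = 1 − e^(−0.00392/0.00168) = 1 − e^(−2.34) = 0.904.

y/y_∞ ≈ 0.904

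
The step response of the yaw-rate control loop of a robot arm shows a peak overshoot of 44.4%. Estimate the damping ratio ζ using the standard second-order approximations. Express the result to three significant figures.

ζ ≈ 0.250

Inverting the overshoot relation: ζ = |ln 0.444|/√(π² + ln²0.444) = 0.250.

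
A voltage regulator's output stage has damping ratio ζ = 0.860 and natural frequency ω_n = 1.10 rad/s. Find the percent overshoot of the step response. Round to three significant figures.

%OS ≈ 0.502%

For an underdamped second-order system, %OS = 100·exp(−πζ/√(1−ζ²)).
πζ/√(1−ζ²) = π·0.860/√(1−0.740) = 5.295, so %OS = 100·e^(−5.295) = 0.502%.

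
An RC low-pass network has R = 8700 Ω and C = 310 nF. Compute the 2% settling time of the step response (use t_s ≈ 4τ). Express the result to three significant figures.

t_s ≈ 0.0108 s

τ = RC = 8700 × 310 nF = 0.00270 s.
t_s ≈ 4τ = 0.0108 s.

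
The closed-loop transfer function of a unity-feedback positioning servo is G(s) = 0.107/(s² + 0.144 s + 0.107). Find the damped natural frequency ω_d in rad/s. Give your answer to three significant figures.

ω_d ≈ 0.319 rad/s

ω_n = √0.107 = 0.327 rad/s; ζ = 0.144/(2·0.327) = 0.220.
The damped frequency ω_d = ω_n√(1−ζ²) = 0.319 rad/s.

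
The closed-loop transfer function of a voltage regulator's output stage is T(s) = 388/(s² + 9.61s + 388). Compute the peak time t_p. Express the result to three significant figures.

ω_n = √388 = 19.7 rad/s; ζ = 9.61/(2·19.7) = 0.244.
ω_d = 19.7·√(1 − 0.244²) = 19.1 rad/s. Then t_p = π/ω_d = 0.164 s.

t_p ≈ 0.164 s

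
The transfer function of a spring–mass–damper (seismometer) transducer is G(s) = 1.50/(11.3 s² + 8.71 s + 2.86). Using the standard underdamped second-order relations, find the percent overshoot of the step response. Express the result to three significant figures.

Dividing through by 11.3: denominator becomes s² + 0.7708 s + 0.2531.
So ω_n = √0.2531 = 0.503 rad/s and ζ = 0.7708/(2·0.503) = 0.766.
%OS = 100 e^{−πζ/√(1−ζ²)} with ζ = 0.766 gives 2.37%.

%OS ≈ 2.37%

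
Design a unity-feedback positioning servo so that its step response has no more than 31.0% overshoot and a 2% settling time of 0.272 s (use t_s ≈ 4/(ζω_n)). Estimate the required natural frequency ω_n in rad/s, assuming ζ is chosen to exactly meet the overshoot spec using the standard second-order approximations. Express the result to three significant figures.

ω_n ≈ 42.1 rad/s

ζ = −ln(OS)/√(π² + (ln OS)²). With OS = 0.310, ln OS = −1.171 and ζ = 1.171/3.353 = 0.349.
From t_s ≈ 4/(ζω_n): ω_n = 4/(ζ·t_s) = 4/(0.349·0.272) = 42.1 rad/s.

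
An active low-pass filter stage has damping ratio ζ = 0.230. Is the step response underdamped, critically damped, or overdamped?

Since ζ = 0.230 < 1, the system is underdamped.

underdamped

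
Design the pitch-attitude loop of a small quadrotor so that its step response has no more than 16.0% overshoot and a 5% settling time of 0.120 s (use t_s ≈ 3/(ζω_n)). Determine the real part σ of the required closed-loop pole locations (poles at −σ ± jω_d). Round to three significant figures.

σ ≈ 25.0

The settling-time spec alone fixes σ = ζω_n = 3/t_s = 3/0.120 = 25.0.
(Overshoot then fixes ζ = 0.504 and hence ω_d = σ·√(1−ζ²)/ζ = 42.9 rad/s.)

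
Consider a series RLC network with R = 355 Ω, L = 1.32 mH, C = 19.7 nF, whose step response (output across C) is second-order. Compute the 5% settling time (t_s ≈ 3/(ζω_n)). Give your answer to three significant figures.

t_s ≈ 0.0000223 s

For a series RLC circuit (capacitor voltage as output), ω_n = 1/√(LC) = 1/√(1.32 mH · 19.7 nF) = 196000 rad/s.
ζ = (R/2)·√(C/L) = (355/2)·√(19.7 nF/1.32 mH) = 0.686.
t_s ≈ 3/(ζω_n) = 0.0000223 s.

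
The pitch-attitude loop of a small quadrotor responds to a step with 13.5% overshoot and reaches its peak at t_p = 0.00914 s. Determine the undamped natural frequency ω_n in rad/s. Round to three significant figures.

From the overshoot, ζ = −ln(OS)/√(π²+ln²(OS)) = 0.538.
From t_p = π/ω_d, ω_d = π/0.00914 = 344 rad/s, so ω_n = ω_d/√(1−ζ²) = 408 rad/s.

ω_n ≈ 408 rad/s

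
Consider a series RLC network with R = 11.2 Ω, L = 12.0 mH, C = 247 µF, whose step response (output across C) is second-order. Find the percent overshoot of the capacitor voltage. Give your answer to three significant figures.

%OS ≈ 1.44%

For a series RLC circuit (capacitor voltage as output), ω_n = 1/√(LC) = 1/√(12.0 mH · 247 µF) = 581 rad/s.
ζ = (R/2)·√(C/L) = (11.2/2)·√(247 µF/12.0 mH) = 0.803.
%OS = 100 e^{−πζ/√(1−ζ²)} with ζ = 0.803 gives 1.44%.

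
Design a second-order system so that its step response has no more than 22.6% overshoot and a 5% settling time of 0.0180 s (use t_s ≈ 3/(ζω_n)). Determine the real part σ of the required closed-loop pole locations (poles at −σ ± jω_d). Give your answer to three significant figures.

The settling-time spec alone fixes σ = ζω_n = 3/t_s = 3/0.0180 = 167.
(Overshoot then fixes ζ = 0.428 and hence ω_d = σ·√(1−ζ²)/ζ = 352 rad/s.)

σ ≈ 167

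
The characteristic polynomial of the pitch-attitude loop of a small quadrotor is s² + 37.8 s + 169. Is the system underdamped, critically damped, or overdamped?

a² − 4b = 750 > 0 (two distinct real roots); the system is overdamped.

overdamped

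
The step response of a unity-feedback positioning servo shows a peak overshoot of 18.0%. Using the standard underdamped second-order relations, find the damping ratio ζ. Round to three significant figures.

ζ = −ln(OS)/√(π² + (ln OS)²). With OS = 0.180, ln OS = −1.715 and ζ = 1.715/3.579 = 0.479.

ζ ≈ 0.479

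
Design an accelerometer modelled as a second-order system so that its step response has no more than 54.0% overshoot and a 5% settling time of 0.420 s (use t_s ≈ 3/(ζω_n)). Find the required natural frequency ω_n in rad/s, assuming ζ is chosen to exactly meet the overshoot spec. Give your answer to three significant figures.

From %OS = 100·exp(−πζ/√(1−ζ²)), invert to get ζ = −ln(OS)/√(π² + ln²(OS)) with OS = 0.540.
−ln 0.540 = 0.6162, so ζ = 0.6162/√(π² + 0.3797) = 0.192.
From t_s ≈ 3/(ζω_n): ω_n = 3/(ζ·t_s) = 3/(0.192·0.420) = 37.1 rad/s.

ω_n ≈ 37.1 rad/s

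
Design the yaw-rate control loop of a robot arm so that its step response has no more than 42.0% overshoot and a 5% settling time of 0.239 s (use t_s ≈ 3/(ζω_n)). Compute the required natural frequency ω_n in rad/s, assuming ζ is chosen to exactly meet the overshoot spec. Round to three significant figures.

ω_n ≈ 47.2 rad/s

Inverting the overshoot relation: ζ = |ln 0.420|/√(π² + ln²0.420) = 0.266.
From t_s ≈ 3/(ζω_n): ω_n = 3/(ζ·t_s) = 3/(0.266·0.239) = 47.2 rad/s.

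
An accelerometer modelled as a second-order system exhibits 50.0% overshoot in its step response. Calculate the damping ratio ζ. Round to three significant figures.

ζ = −ln(OS)/√(π² + (ln OS)²). With OS = 0.500, ln OS = −0.6931 and ζ = 0.6931/3.217 = 0.215.

ζ ≈ 0.215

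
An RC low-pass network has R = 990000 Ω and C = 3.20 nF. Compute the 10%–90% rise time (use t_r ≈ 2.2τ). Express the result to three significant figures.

τ = RC = 990000 × 3.20 nF = 0.00317 s.
t_r ≈ 2.2τ = 0.00697 s.

t_r ≈ 0.00697 s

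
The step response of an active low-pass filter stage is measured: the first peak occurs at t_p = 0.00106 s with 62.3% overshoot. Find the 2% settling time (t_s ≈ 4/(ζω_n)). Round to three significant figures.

t_s ≈ 0.00896 s

From the overshoot, ζ = −ln(OS)/√(π²+ln²(OS)) = 0.149.
t_p = π/ω_d ⇒ ω_d = 2960 rad/s; then ω_n = ω_d/√(1−ζ²) = 3000 rad/s.
t_s ≈ 4/(ζω_n) = 4/(0.149·3000) = 0.00896 s.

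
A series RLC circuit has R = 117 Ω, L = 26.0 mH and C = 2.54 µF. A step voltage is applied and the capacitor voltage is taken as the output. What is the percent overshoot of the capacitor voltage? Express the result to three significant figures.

For a series RLC circuit (capacitor voltage as output), ω_n = 1/√(LC) = 1/√(26.0 mH · 2.54 µF) = 3890 rad/s.
ζ = (R/2)·√(C/L) = (117/2)·√(2.54 µF/26.0 mH) = 0.578.
%OS = 100 e^{−πζ/√(1−ζ²)} with ζ = 0.578 gives 10.8%.

%OS ≈ 10.8%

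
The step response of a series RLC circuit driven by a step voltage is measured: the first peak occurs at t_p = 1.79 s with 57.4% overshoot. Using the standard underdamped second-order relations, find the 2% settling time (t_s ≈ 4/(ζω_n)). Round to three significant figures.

ζ from %OS: ζ = |ln 0.574|/√(π²+ln²0.574) = 0.174.
From t_p = π/ω_d, ω_d = π/1.79 = 1.76 rad/s, so ω_n = ω_d/√(1−ζ²) = 1.78 rad/s.
t_s ≈ 4/(ζω_n) = 4/(0.174·1.78) = 12.9 s.

t_s ≈ 12.9 s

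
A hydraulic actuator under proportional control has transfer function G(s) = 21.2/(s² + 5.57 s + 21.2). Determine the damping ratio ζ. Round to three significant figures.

Comparing the denominator to s² + 2ζω_n s + ω_n²: ω_n = √21.2 = 4.60 rad/s, and 2ζω_n = 5.57 so ζ = 5.57/(2·4.60) = 0.605.

ζ ≈ 0.605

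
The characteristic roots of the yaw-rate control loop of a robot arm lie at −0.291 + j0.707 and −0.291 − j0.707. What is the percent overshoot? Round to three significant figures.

%OS ≈ 27.4%

With σ = 0.291, ω_d = 0.707: ω_n = √(σ²+ω_d²) = 0.765 rad/s, ζ = σ/ω_n = 0.381.
Overshoot: exp(−π·0.381/√(1−0.381²)) = 0.274, i.e. 27.4%.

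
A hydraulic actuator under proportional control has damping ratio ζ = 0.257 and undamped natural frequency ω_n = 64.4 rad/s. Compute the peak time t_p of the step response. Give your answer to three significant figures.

The damped frequency is ω_d = ω_n√(1−ζ²) = 64.4·√(1−0.0660) = 62.2 rad/s.
Peak time t_p = π/ω_d = π/62.2 = 0.0505 s.

t_p ≈ 0.0505 s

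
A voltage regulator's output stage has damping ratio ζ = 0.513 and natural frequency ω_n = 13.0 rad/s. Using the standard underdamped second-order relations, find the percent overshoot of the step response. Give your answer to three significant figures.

For an underdamped second-order system, %OS = 100·exp(−πζ/√(1−ζ²)).
πζ/√(1−ζ²) = π·0.513/√(1−0.263) = 1.878, so %OS = 100·e^(−1.878) = 15.3%.

%OS ≈ 15.3%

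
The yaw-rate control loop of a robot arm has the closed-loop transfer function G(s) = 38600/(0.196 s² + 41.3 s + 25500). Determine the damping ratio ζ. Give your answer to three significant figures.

ζ ≈ 0.292

Dividing through by 0.196: denominator becomes s² + 210.7 s + 130100.
So ω_n = √130100 = 361 rad/s and ζ = 210.7/(2·361) = 0.292.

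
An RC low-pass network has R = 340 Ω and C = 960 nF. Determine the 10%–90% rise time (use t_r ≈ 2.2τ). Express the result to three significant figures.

t_r ≈ 0.000718 s

τ = RC = 340 × 960 nF = 0.000326 s.
t_r ≈ 2.2τ = 0.000718 s.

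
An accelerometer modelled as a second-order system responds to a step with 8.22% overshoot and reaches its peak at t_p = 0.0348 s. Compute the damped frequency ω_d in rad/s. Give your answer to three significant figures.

t_p = π/ω_d, so ω_d = π/0.0348 = 90.3 rad/s.

ω_d ≈ 90.3 rad/s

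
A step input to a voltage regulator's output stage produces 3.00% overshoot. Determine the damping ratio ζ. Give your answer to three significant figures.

ζ ≈ 0.745

From %OS = 100·exp(−πζ/√(1−ζ²)), invert to get ζ = −ln(OS)/√(π² + ln²(OS)) with OS = 0.0300.
−ln 0.0300 = 3.507, so ζ = 3.507/√(π² + 12.30) = 0.745.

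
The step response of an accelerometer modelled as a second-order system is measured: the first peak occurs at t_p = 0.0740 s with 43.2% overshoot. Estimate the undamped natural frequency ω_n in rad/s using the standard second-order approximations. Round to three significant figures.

The overshoot fixes ζ = −ln(OS)/√(π²+ln²(OS)) = 0.258.
t_p = π/ω_d ⇒ ω_d = 42.5 rad/s; then ω_n = ω_d/√(1−ζ²) = 43.9 rad/s.

ω_n ≈ 43.9 rad/s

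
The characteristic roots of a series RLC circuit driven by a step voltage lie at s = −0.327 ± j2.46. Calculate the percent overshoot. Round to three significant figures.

|pole| = ω_n = √(0.327² + 2.46²) = 2.48 rad/s; ζ = cos θ = σ/ω_n = 0.132.
%OS = 100·exp(−πζ/√(1−ζ²)) = 65.9%.

%OS ≈ 65.9%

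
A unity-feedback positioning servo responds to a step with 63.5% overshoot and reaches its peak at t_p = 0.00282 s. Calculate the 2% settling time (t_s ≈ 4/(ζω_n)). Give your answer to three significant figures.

ζ from %OS: ζ = |ln 0.635|/√(π²+ln²0.635) = 0.143.
t_p = π/ω_d ⇒ ω_d = 1110 rad/s; then ω_n = ω_d/√(1−ζ²) = 1130 rad/s.
t_s ≈ 4/(ζω_n) = 4/(0.143·1130) = 0.0248 s.

t_s ≈ 0.0248 s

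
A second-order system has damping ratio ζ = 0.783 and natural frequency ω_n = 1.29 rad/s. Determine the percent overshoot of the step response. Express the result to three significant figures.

For an underdamped second-order system, %OS = 100·exp(−πζ/√(1−ζ²)).
πζ/√(1−ζ²) = π·0.783/√(1−0.613) = 3.955, so %OS = 100·e^(−3.955) = 1.92%.

%OS ≈ 1.92%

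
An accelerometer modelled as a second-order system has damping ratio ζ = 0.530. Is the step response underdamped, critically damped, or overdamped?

underdamped

Since ζ = 0.530 < 1, the system is underdamped.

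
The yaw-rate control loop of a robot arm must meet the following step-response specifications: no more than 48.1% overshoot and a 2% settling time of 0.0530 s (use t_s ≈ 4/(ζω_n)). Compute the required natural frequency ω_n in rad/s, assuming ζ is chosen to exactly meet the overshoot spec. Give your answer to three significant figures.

Inverting the overshoot relation: ζ = |ln 0.481|/√(π² + ln²0.481) = 0.227.
From t_s ≈ 4/(ζω_n): ω_n = 4/(ζ·t_s) = 4/(0.227·0.0530) = 333 rad/s.

ω_n ≈ 333 rad/s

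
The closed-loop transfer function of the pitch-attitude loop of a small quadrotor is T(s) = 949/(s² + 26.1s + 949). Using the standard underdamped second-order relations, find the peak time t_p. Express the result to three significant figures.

Matching coefficients with s² + 2ζω_n s + ω_n² gives ω_n² = 949 ⇒ ω_n = 30.8 rad/s, and ζ = 26.1/(2ω_n) = 0.424.
ω_d = ω_n√(1−ζ²) = 27.9 rad/s. Then t_p = π/ω_d = 0.113 s.

t_p ≈ 0.113 s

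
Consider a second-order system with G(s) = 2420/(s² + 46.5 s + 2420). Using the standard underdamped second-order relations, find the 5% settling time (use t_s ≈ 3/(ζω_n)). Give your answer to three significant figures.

Matching coefficients with s² + 2ζω_n s + ω_n² gives ω_n² = 2420 ⇒ ω_n = 49.2 rad/s, and ζ = 46.5/(2ω_n) = 0.473.
t_s ≈ 3/(ζω_n) = 3/(0.473·49.2) = 0.129 s.

t_s ≈ 0.129 s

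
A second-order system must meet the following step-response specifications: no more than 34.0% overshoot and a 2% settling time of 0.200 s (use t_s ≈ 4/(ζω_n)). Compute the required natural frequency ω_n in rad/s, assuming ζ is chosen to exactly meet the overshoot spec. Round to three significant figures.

From %OS = 100·exp(−πζ/√(1−ζ²)), invert to get ζ = −ln(OS)/√(π² + ln²(OS)) with OS = 0.340.
−ln 0.340 = 1.079, so ζ = 1.079/√(π² + 1.164) = 0.325.
From t_s ≈ 4/(ζω_n): ω_n = 4/(ζ·t_s) = 4/(0.325·0.200) = 61.6 rad/s.

ω_n ≈ 61.6 rad/s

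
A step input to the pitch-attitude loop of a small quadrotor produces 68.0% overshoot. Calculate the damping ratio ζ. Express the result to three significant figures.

From %OS = 100·exp(−πζ/√(1−ζ²)), invert to get ζ = −ln(OS)/√(π² + ln²(OS)) with OS = 0.680.
−ln 0.680 = 0.3857, so ζ = 0.3857/√(π² + 0.1487) = 0.122.

ζ ≈ 0.122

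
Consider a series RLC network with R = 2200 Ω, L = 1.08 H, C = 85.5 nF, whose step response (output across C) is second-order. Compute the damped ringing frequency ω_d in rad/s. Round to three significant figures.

ω_d ≈ 3130 rad/s

For a series RLC circuit (capacitor voltage as output), ω_n = 1/√(LC) = 1/√(1.08 H · 85.5 nF) = 3290 rad/s.
ζ = (R/2)·√(C/L) = (2200/2)·√(85.5 nF/1.08 H) = 0.310.
The damped frequency ω_d = ω_n√(1−ζ²) = 3130 rad/s.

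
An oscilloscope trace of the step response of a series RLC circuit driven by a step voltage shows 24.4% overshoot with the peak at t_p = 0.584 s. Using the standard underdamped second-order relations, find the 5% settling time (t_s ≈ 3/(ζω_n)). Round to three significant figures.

The overshoot fixes ζ = −ln(OS)/√(π²+ln²(OS)) = 0.410.
t_p = π/ω_d ⇒ ω_d = 5.38 rad/s; then ω_n = ω_d/√(1−ζ²) = 5.90 rad/s.
t_s ≈ 3/(ζω_n) = 3/(0.410·5.90) = 1.24 s.

t_s ≈ 1.24 s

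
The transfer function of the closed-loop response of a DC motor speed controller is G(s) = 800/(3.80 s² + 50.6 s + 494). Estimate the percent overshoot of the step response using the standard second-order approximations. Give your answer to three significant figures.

%OS ≈ 10.4%

Dividing through by 3.80: denominator becomes s² + 13.32 s + 130.0.
So ω_n = √130.0 = 11.4 rad/s and ζ = 13.32/(2·11.4) = 0.584.
Overshoot: exp(−π·0.584/√(1−0.584²)) = 0.104, i.e. 10.4%.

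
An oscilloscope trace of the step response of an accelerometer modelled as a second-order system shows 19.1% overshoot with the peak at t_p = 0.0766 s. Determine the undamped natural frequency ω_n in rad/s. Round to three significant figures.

ζ from %OS: ζ = |ln 0.191|/√(π²+ln²0.191) = 0.466.
t_p = π/ω_d ⇒ ω_d = 41.0 rad/s; then ω_n = ω_d/√(1−ζ²) = 46.4 rad/s.

ω_n ≈ 46.4 rad/s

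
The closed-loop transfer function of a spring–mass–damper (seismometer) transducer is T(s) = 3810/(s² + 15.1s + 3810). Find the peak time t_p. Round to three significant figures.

t_p ≈ 0.0513 s

Matching coefficients with s² + 2ζω_n s + ω_n² gives ω_n² = 3810 ⇒ ω_n = 61.7 rad/s, and ζ = 15.1/(2ω_n) = 0.122.
The damped frequency ω_d = ω_n√(1−ζ²) = 61.3 rad/s. Then t_p = π/ω_d = 0.0513 s.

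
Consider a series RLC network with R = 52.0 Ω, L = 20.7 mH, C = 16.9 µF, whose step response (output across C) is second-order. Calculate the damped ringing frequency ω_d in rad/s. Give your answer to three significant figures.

For a series RLC circuit (capacitor voltage as output), ω_n = 1/√(LC) = 1/√(20.7 mH · 16.9 µF) = 1690 rad/s.
ζ = (R/2)·√(C/L) = (52.0/2)·√(16.9 µF/20.7 mH) = 0.743.
ω_d = 1690·√(1 − 0.743²) = 1130 rad/s.

ω_d ≈ 1130 rad/s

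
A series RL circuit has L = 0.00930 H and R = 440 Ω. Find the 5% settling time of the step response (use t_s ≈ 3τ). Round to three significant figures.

t_s ≈ 0.0000634 s

τ = L/R = 0.00930/440 = 0.0000211 s.
t_s ≈ 3τ = 0.0000634 s.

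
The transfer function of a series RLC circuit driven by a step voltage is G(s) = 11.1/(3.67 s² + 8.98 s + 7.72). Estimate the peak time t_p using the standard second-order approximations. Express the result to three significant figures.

t_p ≈ 4.03 s

Dividing through by 3.67: denominator becomes s² + 2.447 s + 2.104.
So ω_n = √2.104 = 1.45 rad/s and ζ = 2.447/(2·1.45) = 0.844.
The damped frequency ω_d = ω_n√(1−ζ²) = 0.779 rad/s. t_p = π/ω_d = 4.03 s.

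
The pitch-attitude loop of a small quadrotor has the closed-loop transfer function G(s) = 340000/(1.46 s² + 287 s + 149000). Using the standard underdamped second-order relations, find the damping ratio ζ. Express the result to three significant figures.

Dividing through by 1.46: denominator becomes s² + 196.6 s + 102100.
So ω_n = √102100 = 319 rad/s and ζ = 196.6/(2·319) = 0.308.

ζ ≈ 0.308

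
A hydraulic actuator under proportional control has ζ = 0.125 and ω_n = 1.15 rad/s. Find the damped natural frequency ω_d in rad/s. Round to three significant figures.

ω_d = ω_n√(1−ζ²) = 1.15·√0.984 = 1.14 rad/s.

ω_d ≈ 1.14 rad/s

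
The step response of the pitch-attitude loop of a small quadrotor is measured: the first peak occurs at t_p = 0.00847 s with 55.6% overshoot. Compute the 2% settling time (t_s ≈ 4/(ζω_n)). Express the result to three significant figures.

t_s ≈ 0.0577 s

ζ from %OS: ζ = |ln 0.556|/√(π²+ln²0.556) = 0.184.
t_p = π/ω_d ⇒ ω_d = 371 rad/s; then ω_n = ω_d/√(1−ζ²) = 377 rad/s.
t_s ≈ 4/(ζω_n) = 4/(0.184·377) = 0.0577 s.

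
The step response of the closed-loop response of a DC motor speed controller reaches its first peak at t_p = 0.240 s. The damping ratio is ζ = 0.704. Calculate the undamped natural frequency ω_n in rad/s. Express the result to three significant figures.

ω_n ≈ 18.4 rad/s

Peak time t_p = π/ω_d, so ω_d = π/t_p = π/0.240 = 13.1 rad/s.
ω_n = ω_d/√(1−ζ²) = 13.1/√0.504 = 18.4 rad/s.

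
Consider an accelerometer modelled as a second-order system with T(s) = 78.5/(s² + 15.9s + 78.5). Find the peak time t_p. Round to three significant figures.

t_p ≈ 0.803 s

Comparing the denominator to s² + 2ζω_n s + ω_n²: ω_n = √78.5 = 8.86 rad/s, and 2ζω_n = 15.9 so ζ = 15.9/(2·8.86) = 0.897.
ω_d = 8.86·√(1 − 0.897²) = 3.91 rad/s. Then t_p = π/ω_d = 0.803 s.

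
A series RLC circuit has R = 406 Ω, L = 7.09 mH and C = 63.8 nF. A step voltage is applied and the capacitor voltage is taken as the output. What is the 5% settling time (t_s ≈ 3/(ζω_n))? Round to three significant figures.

t_s ≈ 0.000105 s

For a series RLC circuit (capacitor voltage as output), ω_n = 1/√(LC) = 1/√(7.09 mH · 63.8 nF) = 47000 rad/s.
ζ = (R/2)·√(C/L) = (406/2)·√(63.8 nF/7.09 mH) = 0.609.
t_s ≈ 3/(ζω_n) = 0.000105 s.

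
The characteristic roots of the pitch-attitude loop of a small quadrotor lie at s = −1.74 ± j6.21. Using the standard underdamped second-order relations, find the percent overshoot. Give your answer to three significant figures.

%OS ≈ 41.5%

|pole| = ω_n = √(1.74² + 6.21²) = 6.45 rad/s; ζ = cos θ = σ/ω_n = 0.270.
Overshoot: exp(−π·0.270/√(1−0.270²)) = 0.415, i.e. 41.5%.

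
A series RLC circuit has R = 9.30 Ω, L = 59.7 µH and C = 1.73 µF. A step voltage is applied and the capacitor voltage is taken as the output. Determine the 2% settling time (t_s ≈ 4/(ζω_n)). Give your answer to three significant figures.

t_s ≈ 0.0000514 s

For a series RLC circuit (capacitor voltage as output), ω_n = 1/√(LC) = 1/√(59.7 µH · 1.73 µF) = 98400 rad/s.
ζ = (R/2)·√(C/L) = (9.30/2)·√(1.73 µF/59.7 µH) = 0.792.
t_s ≈ 4/(ζω_n) = 0.0000514 s.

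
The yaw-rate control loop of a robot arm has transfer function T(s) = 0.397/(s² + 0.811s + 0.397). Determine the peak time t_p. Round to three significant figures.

t_p ≈ 6.51 s

ω_n = √0.397 = 0.630 rad/s; ζ = 0.811/(2·0.630) = 0.644.
ω_d = ω_n√(1−ζ²) = 0.482 rad/s. Then t_p = π/ω_d = 6.51 s.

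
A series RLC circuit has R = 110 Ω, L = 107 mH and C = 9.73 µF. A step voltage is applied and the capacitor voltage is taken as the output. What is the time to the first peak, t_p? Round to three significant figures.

t_p ≈ 0.00376 s

For a series RLC circuit (capacitor voltage as output), ω_n = 1/√(LC) = 1/√(107 mH · 9.73 µF) = 980 rad/s.
ζ = (R/2)·√(C/L) = (110/2)·√(9.73 µF/107 mH) = 0.524.
ω_d = ω_n√(1−ζ²) = 834 rad/s. t_p = π/ω_d = 0.00376 s.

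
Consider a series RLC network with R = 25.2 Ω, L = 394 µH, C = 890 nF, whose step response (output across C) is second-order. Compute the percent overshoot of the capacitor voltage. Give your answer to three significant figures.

%OS ≈ 9.55%

For a series RLC circuit (capacitor voltage as output), ω_n = 1/√(LC) = 1/√(394 µH · 890 nF) = 53400 rad/s.
ζ = (R/2)·√(C/L) = (25.2/2)·√(890 nF/394 µH) = 0.599.
%OS = 100·exp(−πζ/√(1−ζ²)) = 9.55%.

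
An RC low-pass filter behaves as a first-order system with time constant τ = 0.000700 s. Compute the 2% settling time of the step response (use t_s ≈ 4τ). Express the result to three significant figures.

t_s ≈ 4τ = 0.00280 s.

t_s ≈ 0.00280 s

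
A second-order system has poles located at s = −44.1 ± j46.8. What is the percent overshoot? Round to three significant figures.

The poles are at −σ ± jω_d with σ = 44.1 and ω_d = 46.8, so ω_n = √(σ²+ω_d²) = 64.3 rad/s and ζ = σ/ω_n = 0.686.
Overshoot: exp(−π·0.686/√(1−0.686²)) = 0.0518, i.e. 5.18%.

%OS ≈ 5.18%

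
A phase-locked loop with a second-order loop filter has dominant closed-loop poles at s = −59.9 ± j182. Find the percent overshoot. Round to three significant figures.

With σ = 59.9, ω_d = 182: ω_n = √(σ²+ω_d²) = 192 rad/s, ζ = σ/ω_n = 0.313.
Overshoot: exp(−π·0.313/√(1−0.313²)) = 0.356, i.e. 35.6%.

%OS ≈ 35.6%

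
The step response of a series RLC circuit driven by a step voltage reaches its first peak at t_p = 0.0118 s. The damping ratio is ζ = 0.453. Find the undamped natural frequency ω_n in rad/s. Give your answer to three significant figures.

ω_n ≈ 299 rad/s

Peak time t_p = π/ω_d, so ω_d = π/t_p = π/0.0118 = 266 rad/s.
ω_n = ω_d/√(1−ζ²) = 266/√0.795 = 299 rad/s.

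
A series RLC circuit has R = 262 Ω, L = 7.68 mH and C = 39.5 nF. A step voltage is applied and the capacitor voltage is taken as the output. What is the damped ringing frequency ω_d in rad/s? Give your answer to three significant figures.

ω_d ≈ 54800 rad/s

For a series RLC circuit (capacitor voltage as output), ω_n = 1/√(LC) = 1/√(7.68 mH · 39.5 nF) = 57400 rad/s.
ζ = (R/2)·√(C/L) = (262/2)·√(39.5 nF/7.68 mH) = 0.297.
ω_d = ω_n√(1−ζ²) = 54800 rad/s.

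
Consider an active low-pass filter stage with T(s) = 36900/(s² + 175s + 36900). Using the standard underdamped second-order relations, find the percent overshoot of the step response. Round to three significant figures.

%OS ≈ 20.0%

Comparing the denominator to s² + 2ζω_n s + ω_n²: ω_n = √36900 = 192 rad/s, and 2ζω_n = 175 so ζ = 175/(2·192) = 0.456.
%OS = 100 e^{−πζ/√(1−ζ²)} with ζ = 0.456 gives 20.0%.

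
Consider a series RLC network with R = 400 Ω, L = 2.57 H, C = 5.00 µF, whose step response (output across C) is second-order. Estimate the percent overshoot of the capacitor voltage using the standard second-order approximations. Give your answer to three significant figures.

For a series RLC circuit (capacitor voltage as output), ω_n = 1/√(LC) = 1/√(2.57 H · 5.00 µF) = 279 rad/s.
ζ = (R/2)·√(C/L) = (400/2)·√(5.00 µF/2.57 H) = 0.279.
%OS = 100·exp(−πζ/√(1−ζ²)) = 40.1%.

%OS ≈ 40.1%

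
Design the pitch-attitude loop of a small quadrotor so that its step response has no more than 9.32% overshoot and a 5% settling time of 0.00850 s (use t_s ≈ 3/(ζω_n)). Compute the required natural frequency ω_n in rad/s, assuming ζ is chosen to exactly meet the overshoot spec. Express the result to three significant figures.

From %OS = 100·exp(−πζ/√(1−ζ²)), invert to get ζ = −ln(OS)/√(π² + ln²(OS)) with OS = 0.0932.
−ln 0.0932 = 2.373, so ζ = 2.373/√(π² + 5.631) = 0.603.
Then ω_n = 3/(ζ t_s) = 3/(0.603 × 0.00850) = 586 rad/s.

ω_n ≈ 586 rad/s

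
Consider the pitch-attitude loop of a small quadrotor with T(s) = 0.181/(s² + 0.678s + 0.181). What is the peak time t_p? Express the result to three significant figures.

t_p ≈ 12.2 s

Comparing the denominator to s² + 2ζω_n s + ω_n²: ω_n = √0.181 = 0.425 rad/s, and 2ζω_n = 0.678 so ζ = 0.678/(2·0.425) = 0.797.
ω_d = ω_n√(1−ζ²) = 0.257 rad/s. Then t_p = π/ω_d = 12.2 s.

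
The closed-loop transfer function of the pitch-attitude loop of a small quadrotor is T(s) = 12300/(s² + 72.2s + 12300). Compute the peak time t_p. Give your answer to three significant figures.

Matching coefficients with s² + 2ζω_n s + ω_n² gives ω_n² = 12300 ⇒ ω_n = 111 rad/s, and ζ = 72.2/(2ω_n) = 0.326.
The damped frequency ω_d = ω_n√(1−ζ²) = 105 rad/s. Then t_p = π/ω_d = 0.0300 s.

t_p ≈ 0.0300 s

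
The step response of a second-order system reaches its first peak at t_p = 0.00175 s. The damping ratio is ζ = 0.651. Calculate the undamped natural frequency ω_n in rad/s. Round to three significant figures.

Peak time t_p = π/ω_d, so ω_d = π/t_p = π/0.00175 = 1800 rad/s.
ω_n = ω_d/√(1−ζ²) = 1800/√0.576 = 2360 rad/s.

ω_n ≈ 2360 rad/s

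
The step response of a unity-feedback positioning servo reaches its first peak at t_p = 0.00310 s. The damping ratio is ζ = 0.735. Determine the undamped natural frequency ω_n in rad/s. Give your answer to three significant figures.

Peak time t_p = π/ω_d, so ω_d = π/t_p = π/0.00310 = 1010 rad/s.
ω_n = ω_d/√(1−ζ²) = 1010/√0.460 = 1490 rad/s.

ω_n ≈ 1490 rad/s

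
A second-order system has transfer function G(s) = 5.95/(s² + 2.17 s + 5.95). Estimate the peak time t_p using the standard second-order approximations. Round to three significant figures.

t_p ≈ 1.44 s

ω_n = √5.95 = 2.44 rad/s; ζ = 2.17/(2·2.44) = 0.445.
ω_d = ω_n√(1−ζ²) = 2.18 rad/s. Then t_p = π/ω_d = 1.44 s.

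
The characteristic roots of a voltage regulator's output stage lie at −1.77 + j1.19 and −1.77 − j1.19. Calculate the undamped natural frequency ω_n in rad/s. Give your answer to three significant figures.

With σ = 1.77, ω_d = 1.19: ω_n = √(σ²+ω_d²) = 2.13 rad/s, ζ = σ/ω_n = 0.830.

ω_n ≈ 2.13 rad/s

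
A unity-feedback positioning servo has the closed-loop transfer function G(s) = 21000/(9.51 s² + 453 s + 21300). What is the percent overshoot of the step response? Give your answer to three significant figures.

Dividing through by 9.51: denominator becomes s² + 47.63 s + 2240.
So ω_n = √2240 = 47.3 rad/s and ζ = 47.63/(2·47.3) = 0.503.
%OS = 100·exp(−πζ/√(1−ζ²)) = 16.0%.

%OS ≈ 16.0%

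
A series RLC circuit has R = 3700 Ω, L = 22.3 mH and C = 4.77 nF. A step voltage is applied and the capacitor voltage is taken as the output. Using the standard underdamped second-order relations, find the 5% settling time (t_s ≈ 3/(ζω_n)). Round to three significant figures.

t_s ≈ 0.0000362 s

For a series RLC circuit (capacitor voltage as output), ω_n = 1/√(LC) = 1/√(22.3 mH · 4.77 nF) = 97000 rad/s.
ζ = (R/2)·√(C/L) = (3700/2)·√(4.77 nF/22.3 mH) = 0.856.
t_s ≈ 3/(ζω_n) = 0.0000362 s.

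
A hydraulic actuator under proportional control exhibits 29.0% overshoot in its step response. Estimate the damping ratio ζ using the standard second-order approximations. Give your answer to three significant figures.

ζ ≈ 0.367

ζ = −ln(OS)/√(π² + (ln OS)²). With OS = 0.290, ln OS = −1.238 and ζ = 1.238/3.377 = 0.367.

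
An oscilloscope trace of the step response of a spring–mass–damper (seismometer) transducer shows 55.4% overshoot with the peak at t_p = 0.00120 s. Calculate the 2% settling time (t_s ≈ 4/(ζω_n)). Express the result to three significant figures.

The overshoot fixes ζ = −ln(OS)/√(π²+ln²(OS)) = 0.185.
From t_p = π/ω_d, ω_d = π/0.00120 = 2620 rad/s, so ω_n = ω_d/√(1−ζ²) = 2660 rad/s.
t_s ≈ 4/(ζω_n) = 4/(0.185·2660) = 0.00813 s.

t_s ≈ 0.00813 s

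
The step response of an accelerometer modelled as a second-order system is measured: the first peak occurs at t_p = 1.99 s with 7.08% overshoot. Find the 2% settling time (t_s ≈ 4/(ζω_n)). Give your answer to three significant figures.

From the overshoot, ζ = −ln(OS)/√(π²+ln²(OS)) = 0.644.
t_p = π/ω_d ⇒ ω_d = 1.58 rad/s; then ω_n = ω_d/√(1−ζ²) = 2.06 rad/s.
t_s ≈ 4/(ζω_n) = 4/(0.644·2.06) = 3.01 s.

t_s ≈ 3.01 s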